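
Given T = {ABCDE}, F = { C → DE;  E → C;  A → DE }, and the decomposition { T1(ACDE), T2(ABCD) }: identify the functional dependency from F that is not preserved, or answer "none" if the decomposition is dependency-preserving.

C → DE lies within T1.
E → C lies within T1.
A → DE lies within T1.
Every dependency is enforceable on the fragments, so the decomposition is dependency-preserving.

none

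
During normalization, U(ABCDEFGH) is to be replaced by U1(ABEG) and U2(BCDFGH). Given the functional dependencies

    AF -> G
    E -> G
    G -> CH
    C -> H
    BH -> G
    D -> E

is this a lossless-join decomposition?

Common attributes: U1 ∩ U2 = {BG}.
Closure of {BG}: G → CH applies, adding CH. So (BG)⁺ = {BCGH}.
The closure contains neither all of U1 = {ABEG} nor all of U2 = {BCDFGH}, so the common attributes are not a superkey of either fragment. The join is lossy.

No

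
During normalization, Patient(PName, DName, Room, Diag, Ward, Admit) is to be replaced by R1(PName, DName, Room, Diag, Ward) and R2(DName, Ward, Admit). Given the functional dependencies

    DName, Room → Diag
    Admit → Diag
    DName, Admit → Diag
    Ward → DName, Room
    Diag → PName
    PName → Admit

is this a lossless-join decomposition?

Yes

Common attributes: R1 ∩ R2 = {DName, Ward}.
Closure of {DName, Ward}: Ward → DName, Room applies, adding Room; DName, Room → Diag applies, adding Diag; Diag → PName applies, adding PName; PName → Admit applies, adding Admit. So (DName, Ward)⁺ = {PName, DName, Room, Diag, Ward, Admit}.
This closure contains every attribute of R1, so R1 ∩ R2 → R1. The join is lossless.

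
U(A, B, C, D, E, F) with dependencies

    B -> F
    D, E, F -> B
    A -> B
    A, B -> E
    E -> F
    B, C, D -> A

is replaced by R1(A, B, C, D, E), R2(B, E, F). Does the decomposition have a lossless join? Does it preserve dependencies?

lossless and dependency-preserving

Lossless test: (B, E)⁺ = {B, E, F}, which contains all of one fragment — lossless.
Dependency preservation: D, E, F → B is not contained in any single fragment, but the restricted closure of its left-hand side across the fragments still reaches the right-hand side; the remaining FDs each lie inside some fragment. All dependencies are preserved.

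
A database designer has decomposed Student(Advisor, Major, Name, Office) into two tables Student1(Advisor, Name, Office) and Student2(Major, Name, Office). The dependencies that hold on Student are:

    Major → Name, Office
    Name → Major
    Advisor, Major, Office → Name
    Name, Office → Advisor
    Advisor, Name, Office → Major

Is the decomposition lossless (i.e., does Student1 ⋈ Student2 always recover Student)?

Yes

Common attributes: Student1 ∩ Student2 = {Name, Office}.
Closure of {Name, Office}: Name → Major applies, adding Major; Name, Office → Advisor applies, adding Advisor. So (Name, Office)⁺ = {Advisor, Major, Name, Office}.
This closure contains every attribute of Student1, so Student1 ∩ Student2 → Student1. The join is lossless.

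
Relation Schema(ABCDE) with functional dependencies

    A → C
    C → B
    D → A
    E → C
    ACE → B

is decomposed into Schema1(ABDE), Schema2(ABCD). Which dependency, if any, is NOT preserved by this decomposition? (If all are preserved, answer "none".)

E → C

Check E → C: no single fragment contains all of {CE}, and the restricted closure of {E} across the fragments never reaches {C}.
A → C is preserved.
C → B is preserved.
D → A is preserved.
ACE → B is preserved.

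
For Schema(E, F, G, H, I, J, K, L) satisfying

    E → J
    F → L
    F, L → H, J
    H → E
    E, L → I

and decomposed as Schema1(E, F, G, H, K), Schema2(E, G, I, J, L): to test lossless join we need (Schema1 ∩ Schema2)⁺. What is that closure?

E, G, J

Schema1 ∩ Schema2 = {E, G}.
E → J applies, adding J
Closure: {E, G, J}.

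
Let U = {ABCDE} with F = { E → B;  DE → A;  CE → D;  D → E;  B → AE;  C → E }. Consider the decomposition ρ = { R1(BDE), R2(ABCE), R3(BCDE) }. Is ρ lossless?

Chase test. Columns are ABCDE; row i has aⱼ where attribute j ∈ Ri, else bᵢⱼ.
Initial tableau (one row per fragment):
  row 1: b11 a2 b13 a4 a5
  row 2: a1 a2 a3 b24 a5
  row 3: b31 a2 a3 a4 a5
Rows 1 and 3 agree on DE; apply DE→A and equate their A entries.
Rows 2 and 3 agree on CE; apply CE→D and equate their D entries.
Rows 1 and 2 agree on B; apply B→AE and equate their AE entries.
Row 2 is now all distinguished symbols — the join is lossless.

Yes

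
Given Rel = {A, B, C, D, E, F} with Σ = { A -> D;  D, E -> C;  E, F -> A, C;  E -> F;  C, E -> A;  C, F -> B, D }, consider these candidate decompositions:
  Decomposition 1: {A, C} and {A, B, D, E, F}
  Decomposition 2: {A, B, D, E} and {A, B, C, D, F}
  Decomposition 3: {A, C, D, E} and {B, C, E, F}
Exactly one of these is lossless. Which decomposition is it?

Decomposition 3

Decomposition 1: common = {A}, closure = {A, D} → lossy.
Decomposition 2: common = {A, B, D}, closure = {A, B, D} → lossy.
Decomposition 3: common = {C, E}, closure = {A, B, C, D, E, F} → lossless.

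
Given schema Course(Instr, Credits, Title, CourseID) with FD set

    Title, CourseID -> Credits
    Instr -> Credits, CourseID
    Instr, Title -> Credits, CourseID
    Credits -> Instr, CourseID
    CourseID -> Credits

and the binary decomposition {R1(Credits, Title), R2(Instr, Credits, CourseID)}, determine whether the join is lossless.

Yes

Common attributes: R1 ∩ R2 = {Credits}.
Closure of {Credits}: Credits → Instr, CourseID applies, adding Instr, CourseID. So (Credits)⁺ = {Instr, Credits, CourseID}.
This closure contains every attribute of R2, so R1 ∩ R2 → R2. The join is lossless.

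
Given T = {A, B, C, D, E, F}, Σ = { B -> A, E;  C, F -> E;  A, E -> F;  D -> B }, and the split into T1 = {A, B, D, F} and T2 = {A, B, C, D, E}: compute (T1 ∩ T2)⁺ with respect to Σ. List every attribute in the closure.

T1 ∩ T2 = {A, B, D}.
B → A, E applies, adding E
A, E → F applies, adding F
Closure: {A, B, D, E, F}.

A, B, D, E, F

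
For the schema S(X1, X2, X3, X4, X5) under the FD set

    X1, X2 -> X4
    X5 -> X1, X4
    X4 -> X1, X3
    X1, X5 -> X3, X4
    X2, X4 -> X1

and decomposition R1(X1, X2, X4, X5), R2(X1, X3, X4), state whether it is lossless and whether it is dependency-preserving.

lossless and dependency-preserving

Lossless test: (X1, X4)⁺ = {X1, X3, X4}, which contains all of one fragment — lossless.
Dependency preservation: X1, X5 → X3, X4 is not contained in any single fragment, but the restricted closure of its left-hand side across the fragments still reaches the right-hand side; the remaining FDs each lie inside some fragment. All dependencies are preserved.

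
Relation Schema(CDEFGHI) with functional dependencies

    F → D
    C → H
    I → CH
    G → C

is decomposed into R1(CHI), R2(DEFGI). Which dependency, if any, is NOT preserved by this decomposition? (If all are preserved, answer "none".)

Check G → C: no single fragment contains all of {CG}, and the restricted closure of {G} across the fragments never reaches {C}.
F → D is preserved.
C → H is preserved.
I → CH is preserved.

G → C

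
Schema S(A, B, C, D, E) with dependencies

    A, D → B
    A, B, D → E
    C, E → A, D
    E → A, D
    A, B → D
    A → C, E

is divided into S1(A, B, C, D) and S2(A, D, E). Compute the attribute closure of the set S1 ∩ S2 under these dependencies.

S1 ∩ S2 = {A, D}.
A, D → B applies, adding B
A, B, D → E applies, adding E
A → C, E applies, adding C
Closure: {A, B, C, D, E}.

A, B, C, D, E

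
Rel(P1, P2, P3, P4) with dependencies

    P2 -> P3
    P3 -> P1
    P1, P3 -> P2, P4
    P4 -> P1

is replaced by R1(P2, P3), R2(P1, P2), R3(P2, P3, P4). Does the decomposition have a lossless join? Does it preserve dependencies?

Lossless test (chase): Rows 1 and 2 agree on P2; apply P2→P3 and equate their P3 entries. Rows 1 and 2 agree on P3; apply P3→P1 and equate their P1 entries. Rows 1 and 3 agree on P3; apply P3→P1 and equate their P1 entries. Rows 1 and 2 agree on P1, P3; apply P1, P3→P2, P4 and equate their P2, P4 entries. Rows 1 and 3 agree on P1, P3; apply P1, P3→P2, P4 and equate their P2, P4 entries. Row 1 is now all distinguished symbols — the join is lossless.
Dependency preservation: the restricted closure of {P4} across the fragments never reaches {P1}, so P4 → P1 cannot be enforced without a join — not preserved.

lossless but not dependency-preserving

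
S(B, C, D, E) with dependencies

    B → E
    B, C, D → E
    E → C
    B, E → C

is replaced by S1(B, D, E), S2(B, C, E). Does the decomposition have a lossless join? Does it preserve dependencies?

lossless and dependency-preserving

Lossless test: (B, E)⁺ = {B, C, E}, which contains all of one fragment — lossless.
Dependency preservation: B, C, D → E is not contained in any single fragment, but the restricted closure of its left-hand side across the fragments still reaches the right-hand side; the remaining FDs each lie inside some fragment. All dependencies are preserved.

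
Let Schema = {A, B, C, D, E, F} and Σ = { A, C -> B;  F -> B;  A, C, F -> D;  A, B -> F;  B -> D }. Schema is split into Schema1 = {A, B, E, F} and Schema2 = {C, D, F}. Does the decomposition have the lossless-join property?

No

Common attributes: Schema1 ∩ Schema2 = {F}.
Closure of {F}: F → B applies, adding B; B → D applies, adding D. So (F)⁺ = {B, D, F}.
The closure contains neither all of Schema1 = {A, B, E, F} nor all of Schema2 = {C, D, F}, so the common attributes are not a superkey of either fragment. The join is lossy.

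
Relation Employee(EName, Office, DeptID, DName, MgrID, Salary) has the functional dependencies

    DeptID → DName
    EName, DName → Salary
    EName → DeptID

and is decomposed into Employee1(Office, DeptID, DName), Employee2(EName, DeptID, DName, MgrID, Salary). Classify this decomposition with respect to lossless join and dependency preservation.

Lossless test: (DeptID, DName)⁺ = {DeptID, DName}, which is a superkey of neither fragment — lossy.
Dependency preservation: every FD's attributes lie within a single fragment, so each can be enforced locally — preserved.

lossy but dependency-preserving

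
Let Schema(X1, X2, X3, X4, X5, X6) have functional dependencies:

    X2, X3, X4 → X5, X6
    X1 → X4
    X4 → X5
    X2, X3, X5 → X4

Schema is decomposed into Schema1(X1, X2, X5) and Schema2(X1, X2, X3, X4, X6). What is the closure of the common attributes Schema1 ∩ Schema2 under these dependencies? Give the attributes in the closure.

X1, X2, X4, X5

Schema1 ∩ Schema2 = {X1, X2}.
X1 → X4 applies, adding X4
X4 → X5 applies, adding X5
Closure: {X1, X2, X4, X5}.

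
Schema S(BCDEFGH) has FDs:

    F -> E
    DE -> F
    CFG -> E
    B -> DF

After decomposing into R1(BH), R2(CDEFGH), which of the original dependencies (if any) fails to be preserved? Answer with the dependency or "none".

B -> DF

Check B → DF: no single fragment contains all of {BDF}, and the restricted closure of {B} across the fragments never reaches {DF}.
F → E is preserved.
DE → F is preserved.
CFG → E is preserved.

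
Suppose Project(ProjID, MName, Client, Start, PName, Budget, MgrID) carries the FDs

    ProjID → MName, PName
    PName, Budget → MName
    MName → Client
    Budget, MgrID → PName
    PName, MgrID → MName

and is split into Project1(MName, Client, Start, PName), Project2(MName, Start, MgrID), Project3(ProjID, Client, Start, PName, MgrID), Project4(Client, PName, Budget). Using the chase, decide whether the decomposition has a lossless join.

No

Chase test. Columns are ProjID, MName, Client, Start, PName, Budget, MgrID; row i has aⱼ where attribute j ∈ Projecti, else bᵢⱼ.
Initial tableau (one row per fragment):
  row 1: b11 a2 a3 a4 a5 b16 b17
  row 2: b21 a2 b23 a4 b25 b26 a7
  row 3: a1 b32 a3 a4 a5 b36 a7
  row 4: b41 b42 a3 b44 a5 a6 b47
Rows 1 and 2 agree on MName; apply MName→Client and equate their Client entries.
No row becomes fully distinguished — the join is lossy.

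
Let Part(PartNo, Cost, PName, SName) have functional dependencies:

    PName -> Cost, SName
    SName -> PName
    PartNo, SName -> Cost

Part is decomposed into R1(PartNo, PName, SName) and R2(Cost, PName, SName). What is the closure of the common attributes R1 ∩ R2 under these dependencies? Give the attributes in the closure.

R1 ∩ R2 = {PName, SName}.
PName → Cost, SName applies, adding Cost
Closure: {Cost, PName, SName}.

Cost, PName, SName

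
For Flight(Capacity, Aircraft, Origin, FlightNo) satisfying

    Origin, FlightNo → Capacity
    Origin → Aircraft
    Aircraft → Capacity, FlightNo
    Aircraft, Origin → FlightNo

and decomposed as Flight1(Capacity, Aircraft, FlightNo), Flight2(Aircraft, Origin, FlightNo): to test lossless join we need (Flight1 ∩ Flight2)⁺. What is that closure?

Capacity, Aircraft, FlightNo

Flight1 ∩ Flight2 = {Aircraft, FlightNo}.
Aircraft → Capacity, FlightNo applies, adding Capacity
Closure: {Capacity, Aircraft, FlightNo}.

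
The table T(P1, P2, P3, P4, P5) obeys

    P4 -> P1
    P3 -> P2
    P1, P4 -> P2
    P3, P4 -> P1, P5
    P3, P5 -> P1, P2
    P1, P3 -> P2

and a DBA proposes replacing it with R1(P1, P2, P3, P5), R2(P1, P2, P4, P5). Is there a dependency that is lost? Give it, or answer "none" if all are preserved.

Check P3, P4 → P1, P5: no single fragment contains all of {P1, P3, P4, P5}, and the restricted closure of {P3, P4} across the fragments never reaches {P1, P5}.
P4 → P1 is preserved.
P3 → P2 is preserved.
P1, P4 → P2 is preserved.
P3, P5 → P1, P2 is preserved.
P1, P3 → P2 is preserved.

P3, P4 -> P1, P5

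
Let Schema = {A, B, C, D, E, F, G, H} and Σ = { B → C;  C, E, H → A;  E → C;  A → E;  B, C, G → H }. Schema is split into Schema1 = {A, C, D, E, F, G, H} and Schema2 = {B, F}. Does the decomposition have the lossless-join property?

No

Common attributes: Schema1 ∩ Schema2 = {F}.
No dependency enlarges {F}, so (F)⁺ = {F}.
The closure contains neither all of Schema1 = {A, C, D, E, F, G, H} nor all of Schema2 = {B, F}, so the common attributes are not a superkey of either fragment. The join is lossy.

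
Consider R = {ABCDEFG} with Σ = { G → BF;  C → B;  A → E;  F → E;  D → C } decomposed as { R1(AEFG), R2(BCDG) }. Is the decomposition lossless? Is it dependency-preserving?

lossy but dependency-preserving

Lossless test: (G)⁺ = {BEFG}, which is a superkey of neither fragment — lossy.
Dependency preservation: G → BF is not contained in any single fragment, but the restricted closure of its left-hand side across the fragments still reaches the right-hand side; the remaining FDs each lie inside some fragment. All dependencies are preserved.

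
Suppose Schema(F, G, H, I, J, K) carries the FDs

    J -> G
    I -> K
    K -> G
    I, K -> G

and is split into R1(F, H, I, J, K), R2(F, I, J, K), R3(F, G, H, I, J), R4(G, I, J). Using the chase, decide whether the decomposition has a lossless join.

Chase test. Columns are F, G, H, I, J, K; row i has aⱼ where attribute j ∈ Ri, else bᵢⱼ.
Initial tableau (one row per fragment):
  row 1: a1 b12 a3 a4 a5 a6
  row 2: a1 b22 b23 a4 a5 a6
  row 3: a1 a2 a3 a4 a5 b36
  row 4: b41 a2 b43 a4 a5 b46
Rows 1 and 2 agree on J; apply J→G and equate their G entries.
Rows 1 and 3 agree on J; apply J→G and equate their G entries.
Rows 1 and 3 agree on I; apply I→K and equate their K entries.
Rows 1 and 4 agree on I; apply I→K and equate their K entries.
Row 1 is now all distinguished symbols — the join is lossless.

Yes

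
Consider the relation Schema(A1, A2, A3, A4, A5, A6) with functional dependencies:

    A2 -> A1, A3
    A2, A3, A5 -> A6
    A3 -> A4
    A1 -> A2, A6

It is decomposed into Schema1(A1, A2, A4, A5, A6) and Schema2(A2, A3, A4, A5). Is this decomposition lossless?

Yes

Common attributes: Schema1 ∩ Schema2 = {A2, A4, A5}.
Closure of {A2, A4, A5}: A2 → A1, A3 applies, adding A1, A3; A2, A3, A5 → A6 applies, adding A6. So (A2, A4, A5)⁺ = {A1, A2, A3, A4, A5, A6}.
This closure contains every attribute of Schema1, so Schema1 ∩ Schema2 → Schema1. The join is lossless.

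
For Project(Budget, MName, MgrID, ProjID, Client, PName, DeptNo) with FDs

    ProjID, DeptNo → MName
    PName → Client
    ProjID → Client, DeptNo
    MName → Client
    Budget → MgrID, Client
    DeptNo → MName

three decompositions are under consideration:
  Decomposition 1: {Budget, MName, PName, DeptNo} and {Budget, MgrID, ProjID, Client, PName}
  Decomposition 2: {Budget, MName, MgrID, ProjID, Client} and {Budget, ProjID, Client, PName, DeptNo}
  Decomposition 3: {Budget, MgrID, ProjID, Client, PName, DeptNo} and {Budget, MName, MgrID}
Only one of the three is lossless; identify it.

Decomposition 2

Decomposition 1: common = {Budget, PName}, closure = {Budget, MgrID, Client, PName} → lossy.
Decomposition 2: common = {Budget, ProjID, Client}, closure = {Budget, MName, MgrID, ProjID, Client, DeptNo} → lossless.
Decomposition 3: common = {Budget, MgrID}, closure = {Budget, MgrID, Client} → lossy.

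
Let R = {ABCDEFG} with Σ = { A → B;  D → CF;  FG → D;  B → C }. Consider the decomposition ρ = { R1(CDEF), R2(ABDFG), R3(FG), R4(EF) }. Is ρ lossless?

No

Chase test. Columns are ABCDEFG; row i has aⱼ where attribute j ∈ Ri, else bᵢⱼ.
Initial tableau (one row per fragment):
  row 1: b11 b12 a3 a4 a5 a6 b17
  row 2: a1 a2 b23 a4 b25 a6 a7
  row 3: b31 b32 b33 b34 b35 a6 a7
  row 4: b41 b42 b43 b44 a5 a6 b47
Rows 1 and 2 agree on D; apply D→CF and equate their CF entries.
Rows 2 and 3 agree on FG; apply FG→D and equate their D entries.
Rows 1 and 3 agree on D; apply D→CF and equate their CF entries.
No row becomes fully distinguished — the join is lossy.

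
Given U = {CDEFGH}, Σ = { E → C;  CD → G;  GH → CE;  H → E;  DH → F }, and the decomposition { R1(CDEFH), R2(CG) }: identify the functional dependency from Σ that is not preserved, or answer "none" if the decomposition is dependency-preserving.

Check CD → G: no single fragment contains all of {CDG}, and the restricted closure of {CD} across the fragments never reaches {G}.
E → C is preserved.
GH → CE is preserved.
H → E is preserved.
DH → F is preserved.

CD → G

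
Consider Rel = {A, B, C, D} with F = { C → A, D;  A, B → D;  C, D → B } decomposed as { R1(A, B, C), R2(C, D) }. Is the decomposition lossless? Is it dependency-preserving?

Lossless test: (C)⁺ = {A, B, C, D}, which contains all of one fragment — lossless.
Dependency preservation: the restricted closure of {A, B} across the fragments never reaches {D}, so A, B → D cannot be enforced without a join — not preserved.

lossless but not dependency-preserving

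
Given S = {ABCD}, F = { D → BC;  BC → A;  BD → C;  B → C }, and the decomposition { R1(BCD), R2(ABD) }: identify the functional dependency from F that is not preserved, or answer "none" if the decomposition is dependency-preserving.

none

D → BC lies within R1.
BC → A: restricted closure across fragments reaches A.
BD → C lies within R1.
B → C lies within R1.
Every dependency is enforceable on the fragments, so the decomposition is dependency-preserving.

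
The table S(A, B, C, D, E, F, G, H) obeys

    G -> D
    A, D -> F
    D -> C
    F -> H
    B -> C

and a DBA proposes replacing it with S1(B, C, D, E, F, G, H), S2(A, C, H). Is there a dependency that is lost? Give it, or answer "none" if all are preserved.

A, D -> F

Check A, D → F: no single fragment contains all of {A, D, F}, and the restricted closure of {A, D} across the fragments never reaches {F}.
G → D is preserved.
D → C is preserved.
F → H is preserved.
B → C is preserved.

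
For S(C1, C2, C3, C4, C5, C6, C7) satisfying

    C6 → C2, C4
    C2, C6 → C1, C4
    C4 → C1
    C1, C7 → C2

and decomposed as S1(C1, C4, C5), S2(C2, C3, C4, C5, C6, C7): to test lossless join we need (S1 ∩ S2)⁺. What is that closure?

S1 ∩ S2 = {C4, C5}.
C4 → C1 applies, adding C1
Closure: {C1, C4, C5}.

C1, C4, C5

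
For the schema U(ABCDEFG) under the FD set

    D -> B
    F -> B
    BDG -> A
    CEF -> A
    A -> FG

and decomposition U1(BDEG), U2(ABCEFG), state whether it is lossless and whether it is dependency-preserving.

lossy and not dependency-preserving

Lossless test: (BEG)⁺ = {BEG}, which is a superkey of neither fragment — lossy.
Dependency preservation: the restricted closure of {BDG} across the fragments never reaches {A}, so BDG → A cannot be enforced without a join — not preserved.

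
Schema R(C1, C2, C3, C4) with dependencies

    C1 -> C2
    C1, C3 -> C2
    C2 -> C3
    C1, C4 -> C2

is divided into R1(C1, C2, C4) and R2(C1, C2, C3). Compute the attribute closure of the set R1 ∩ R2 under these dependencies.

R1 ∩ R2 = {C1, C2}.
C2 → C3 applies, adding C3
Closure: {C1, C2, C3}.

C1, C2, C3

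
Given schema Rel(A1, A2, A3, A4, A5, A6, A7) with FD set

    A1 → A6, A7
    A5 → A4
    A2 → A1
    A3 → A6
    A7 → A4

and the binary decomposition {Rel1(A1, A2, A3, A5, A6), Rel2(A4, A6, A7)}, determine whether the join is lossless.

Common attributes: Rel1 ∩ Rel2 = {A6}.
No dependency enlarges {A6}, so (A6)⁺ = {A6}.
The closure contains neither all of Rel1 = {A1, A2, A3, A5, A6} nor all of Rel2 = {A4, A6, A7}, so the common attributes are not a superkey of either fragment. The join is lossy.

No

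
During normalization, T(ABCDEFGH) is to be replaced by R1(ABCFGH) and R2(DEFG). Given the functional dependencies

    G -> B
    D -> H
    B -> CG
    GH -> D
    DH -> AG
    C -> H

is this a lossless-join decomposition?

Common attributes: R1 ∩ R2 = {FG}.
Closure of {FG}: G → B applies, adding B; B → CG applies, adding C; C → H applies, adding H; GH → D applies, adding D; DH → AG applies, adding A. So (FG)⁺ = {ABCDFGH}.
This closure contains every attribute of R1, so R1 ∩ R2 → R1. The join is lossless.

Yes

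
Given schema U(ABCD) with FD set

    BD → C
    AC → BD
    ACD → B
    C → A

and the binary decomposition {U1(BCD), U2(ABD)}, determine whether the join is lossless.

Common attributes: U1 ∩ U2 = {BD}.
Closure of {BD}: BD → C applies, adding C; C → A applies, adding A. So (BD)⁺ = {ABCD}.
This closure contains every attribute of U1, so U1 ∩ U2 → U1. The join is lossless.

Yes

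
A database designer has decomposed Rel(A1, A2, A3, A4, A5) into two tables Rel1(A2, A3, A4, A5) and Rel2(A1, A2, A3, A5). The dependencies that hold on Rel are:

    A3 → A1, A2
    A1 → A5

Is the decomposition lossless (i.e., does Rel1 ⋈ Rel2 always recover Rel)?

Yes

Common attributes: Rel1 ∩ Rel2 = {A2, A3, A5}.
Closure of {A2, A3, A5}: A3 → A1, A2 applies, adding A1. So (A2, A3, A5)⁺ = {A1, A2, A3, A5}.
This closure contains every attribute of Rel2, so Rel1 ∩ Rel2 → Rel2. The join is lossless.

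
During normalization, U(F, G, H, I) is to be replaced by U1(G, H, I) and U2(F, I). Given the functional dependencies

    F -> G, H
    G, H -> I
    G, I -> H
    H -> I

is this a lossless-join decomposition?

No

Common attributes: U1 ∩ U2 = {I}.
No dependency enlarges {I}, so (I)⁺ = {I}.
The closure contains neither all of U1 = {G, H, I} nor all of U2 = {F, I}, so the common attributes are not a superkey of either fragment. The join is lossy.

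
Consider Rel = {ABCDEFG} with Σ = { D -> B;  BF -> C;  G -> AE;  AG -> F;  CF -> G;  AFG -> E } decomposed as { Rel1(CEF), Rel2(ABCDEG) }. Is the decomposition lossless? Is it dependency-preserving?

Lossless test: (CE)⁺ = {CE}, which is a superkey of neither fragment — lossy.
Dependency preservation: the restricted closure of {BF} across the fragments never reaches {C}, so BF → C cannot be enforced without a join — not preserved.

lossy and not dependency-preserving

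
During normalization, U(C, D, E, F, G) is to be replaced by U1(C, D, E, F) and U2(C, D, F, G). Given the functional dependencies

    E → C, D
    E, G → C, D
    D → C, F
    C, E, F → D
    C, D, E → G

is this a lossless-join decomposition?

No

Common attributes: U1 ∩ U2 = {C, D, F}.
No dependency enlarges {C, D, F}, so (C, D, F)⁺ = {C, D, F}.
The closure contains neither all of U1 = {C, D, E, F} nor all of U2 = {C, D, F, G}, so the common attributes are not a superkey of either fragment. The join is lossy.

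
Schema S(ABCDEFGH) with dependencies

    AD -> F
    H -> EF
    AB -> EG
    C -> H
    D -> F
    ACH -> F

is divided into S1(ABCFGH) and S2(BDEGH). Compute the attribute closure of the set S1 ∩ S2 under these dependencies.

S1 ∩ S2 = {BGH}.
H → EF applies, adding EF
Closure: {BEFGH}.

BEFGH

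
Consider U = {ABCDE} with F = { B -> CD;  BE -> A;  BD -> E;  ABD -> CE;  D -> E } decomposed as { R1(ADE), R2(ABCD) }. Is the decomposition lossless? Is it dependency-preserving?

lossless and dependency-preserving

Lossless test: (AD)⁺ = {ADE}, which contains all of one fragment — lossless.
Dependency preservation: BE → A; BD → E; ABD → CE are not contained in any single fragment, but the restricted closure of each left-hand side across the fragments still reaches the right-hand side; the remaining FDs each lie inside some fragment. All dependencies are preserved.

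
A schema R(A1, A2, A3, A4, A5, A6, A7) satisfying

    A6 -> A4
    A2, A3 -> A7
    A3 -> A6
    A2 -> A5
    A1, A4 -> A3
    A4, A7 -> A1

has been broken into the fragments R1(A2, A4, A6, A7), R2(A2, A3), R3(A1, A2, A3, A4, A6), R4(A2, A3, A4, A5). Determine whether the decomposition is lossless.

No

Chase test. Columns are A1, A2, A3, A4, A5, A6, A7; row i has aⱼ where attribute j ∈ Ri, else bᵢⱼ.
Initial tableau (one row per fragment):
  row 1: b11 a2 b13 a4 b15 a6 a7
  row 2: b21 a2 a3 b24 b25 b26 b27
  row 3: a1 a2 a3 a4 b35 a6 b37
  row 4: b41 a2 a3 a4 a5 b46 b47
Rows 2 and 3 agree on A2, A3; apply A2, A3→A7 and equate their A7 entries.
Rows 2 and 4 agree on A2, A3; apply A2, A3→A7 and equate their A7 entries.
Rows 2 and 3 agree on A3; apply A3→A6 and equate their A6 entries.
Rows 2 and 4 agree on A3; apply A3→A6 and equate their A6 entries.
Rows 1 and 2 agree on A2; apply A2→A5 and equate their A5 entries.
Rows 1 and 3 agree on A2; apply A2→A5 and equate their A5 entries.
Rows 1 and 4 agree on A2; apply A2→A5 and equate their A5 entries.
Rows 3 and 4 agree on A4, A7; apply A4, A7→A1 and equate their A1 entries.
Rows 1 and 2 agree on A6; apply A6→A4 and equate their A4 entries.
Rows 2 and 3 agree on A4, A7; apply A4, A7→A1 and equate their A1 entries.
No row becomes fully distinguished — the join is lossy.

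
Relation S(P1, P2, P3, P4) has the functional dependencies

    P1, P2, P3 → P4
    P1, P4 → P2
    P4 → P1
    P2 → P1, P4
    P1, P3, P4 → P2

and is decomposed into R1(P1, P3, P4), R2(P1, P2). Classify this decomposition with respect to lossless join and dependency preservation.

lossy and not dependency-preserving

Lossless test: (P1)⁺ = {P1}, which is a superkey of neither fragment — lossy.
Dependency preservation: the restricted closure of {P1, P2, P3} across the fragments never reaches {P4}, so P1, P2, P3 → P4 cannot be enforced without a join — not preserved.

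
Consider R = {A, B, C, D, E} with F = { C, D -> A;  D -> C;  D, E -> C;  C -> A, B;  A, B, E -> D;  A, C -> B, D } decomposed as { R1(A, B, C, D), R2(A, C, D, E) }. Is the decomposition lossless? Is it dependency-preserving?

Lossless test: (A, C, D)⁺ = {A, B, C, D}, which contains all of one fragment — lossless.
Dependency preservation: the restricted closure of {A, B, E} across the fragments never reaches {D}, so A, B, E → D cannot be enforced without a join — not preserved.

lossless but not dependency-preserving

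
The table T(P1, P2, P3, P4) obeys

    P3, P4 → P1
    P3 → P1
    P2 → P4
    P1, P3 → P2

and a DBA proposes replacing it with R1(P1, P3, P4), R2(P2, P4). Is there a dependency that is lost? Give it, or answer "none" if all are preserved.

P1, P3 → P2

Check P1, P3 → P2: no single fragment contains all of {P1, P2, P3}, and the restricted closure of {P1, P3} across the fragments never reaches {P2}.
P3, P4 → P1 is preserved.
P3 → P1 is preserved.
P2 → P4 is preserved.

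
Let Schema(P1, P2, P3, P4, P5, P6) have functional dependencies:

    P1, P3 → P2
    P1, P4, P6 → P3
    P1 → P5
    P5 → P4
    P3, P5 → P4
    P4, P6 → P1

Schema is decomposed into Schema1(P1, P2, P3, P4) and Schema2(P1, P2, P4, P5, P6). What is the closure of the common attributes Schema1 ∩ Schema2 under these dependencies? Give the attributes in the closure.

Schema1 ∩ Schema2 = {P1, P2, P4}.
P1 → P5 applies, adding P5
Closure: {P1, P2, P4, P5}.

P1, P2, P4, P5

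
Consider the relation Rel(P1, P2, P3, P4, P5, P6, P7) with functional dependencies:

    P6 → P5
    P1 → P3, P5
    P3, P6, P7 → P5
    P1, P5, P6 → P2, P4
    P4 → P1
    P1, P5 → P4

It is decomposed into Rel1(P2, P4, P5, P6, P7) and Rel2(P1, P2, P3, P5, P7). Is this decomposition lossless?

No

Common attributes: Rel1 ∩ Rel2 = {P2, P5, P7}.
No dependency enlarges {P2, P5, P7}, so (P2, P5, P7)⁺ = {P2, P5, P7}.
The closure contains neither all of Rel1 = {P2, P4, P5, P6, P7} nor all of Rel2 = {P1, P2, P3, P5, P7}, so the common attributes are not a superkey of either fragment. The join is lossy.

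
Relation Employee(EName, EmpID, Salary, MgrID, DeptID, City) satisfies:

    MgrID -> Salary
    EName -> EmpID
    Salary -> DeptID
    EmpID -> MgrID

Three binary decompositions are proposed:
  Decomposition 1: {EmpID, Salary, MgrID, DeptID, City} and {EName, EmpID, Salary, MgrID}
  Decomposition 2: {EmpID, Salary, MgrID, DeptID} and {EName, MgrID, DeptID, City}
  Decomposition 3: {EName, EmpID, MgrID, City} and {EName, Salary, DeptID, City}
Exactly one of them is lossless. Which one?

Decomposition 3

Decomposition 1: common = {EmpID, Salary, MgrID}, closure = {EmpID, Salary, MgrID, DeptID} → lossy.
Decomposition 2: common = {MgrID, DeptID}, closure = {Salary, MgrID, DeptID} → lossy.
Decomposition 3: common = {EName, City}, closure = {EName, EmpID, Salary, MgrID, DeptID, City} → lossless.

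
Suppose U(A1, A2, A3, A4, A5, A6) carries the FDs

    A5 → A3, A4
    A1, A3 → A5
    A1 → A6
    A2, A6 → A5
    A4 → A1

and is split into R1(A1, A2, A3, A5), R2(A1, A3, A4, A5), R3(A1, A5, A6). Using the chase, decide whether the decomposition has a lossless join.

Chase test. Columns are A1, A2, A3, A4, A5, A6; row i has aⱼ where attribute j ∈ Ri, else bᵢⱼ.
Initial tableau (one row per fragment):
  row 1: a1 a2 a3 b14 a5 b16
  row 2: a1 b22 a3 a4 a5 b26
  row 3: a1 b32 b33 b34 a5 a6
Rows 1 and 2 agree on A5; apply A5→A3, A4 and equate their A3, A4 entries.
Rows 1 and 3 agree on A5; apply A5→A3, A4 and equate their A3, A4 entries.
Rows 1 and 2 agree on A1; apply A1→A6 and equate their A6 entries.
Rows 1 and 3 agree on A1; apply A1→A6 and equate their A6 entries.
Row 1 is now all distinguished symbols — the join is lossless.

Yes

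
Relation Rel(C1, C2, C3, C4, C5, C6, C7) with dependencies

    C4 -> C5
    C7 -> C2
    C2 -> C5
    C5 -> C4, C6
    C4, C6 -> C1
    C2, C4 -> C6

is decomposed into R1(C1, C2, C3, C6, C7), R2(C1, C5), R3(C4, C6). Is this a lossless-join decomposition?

No

Chase test. Columns are C1, C2, C3, C4, C5, C6, C7; row i has aⱼ where attribute j ∈ Ri, else bᵢⱼ.
Initial tableau (one row per fragment):
  row 1: a1 a2 a3 b14 b15 a6 a7
  row 2: a1 b22 b23 b24 a5 b26 b27
  row 3: b31 b32 b33 a4 b35 a6 b37
No row becomes fully distinguished — the join is lossy.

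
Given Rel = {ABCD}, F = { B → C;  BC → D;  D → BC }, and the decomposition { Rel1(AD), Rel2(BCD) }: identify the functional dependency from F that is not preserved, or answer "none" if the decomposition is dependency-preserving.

B → C lies within Rel2.
BC → D lies within Rel2.
D → BC lies within Rel2.
Every dependency is enforceable on the fragments, so the decomposition is dependency-preserving.

none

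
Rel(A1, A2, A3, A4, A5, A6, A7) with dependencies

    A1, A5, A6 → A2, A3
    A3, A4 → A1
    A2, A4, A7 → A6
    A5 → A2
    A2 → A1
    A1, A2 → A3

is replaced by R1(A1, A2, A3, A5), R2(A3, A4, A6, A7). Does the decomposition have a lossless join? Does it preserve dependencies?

Lossless test: (A3)⁺ = {A3}, which is a superkey of neither fragment — lossy.
Dependency preservation: the restricted closure of {A3, A4} across the fragments never reaches {A1}, so A3, A4 → A1 cannot be enforced without a join — not preserved.

lossy and not dependency-preserving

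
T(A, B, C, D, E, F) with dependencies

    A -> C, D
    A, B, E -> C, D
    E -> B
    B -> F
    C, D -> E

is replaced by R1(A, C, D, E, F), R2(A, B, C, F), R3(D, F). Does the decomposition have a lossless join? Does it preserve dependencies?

lossless but not dependency-preserving

Lossless test (chase): Rows 1 and 2 agree on A; apply A→C, D and equate their C, D entries. Rows 1 and 2 agree on C, D; apply C, D→E and equate their E entries. Rows 1 and 2 agree on E; apply E→B and equate their B entries. Row 1 is now all distinguished symbols — the join is lossless.
Dependency preservation: the restricted closure of {E} across the fragments never reaches {B}, so E → B cannot be enforced without a join — not preserved.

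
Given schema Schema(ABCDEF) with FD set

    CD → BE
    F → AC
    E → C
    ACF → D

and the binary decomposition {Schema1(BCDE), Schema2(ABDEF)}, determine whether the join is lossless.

Yes

Common attributes: Schema1 ∩ Schema2 = {BDE}.
Closure of {BDE}: E → C applies, adding C. So (BDE)⁺ = {BCDE}.
This closure contains every attribute of Schema1, so Schema1 ∩ Schema2 → Schema1. The join is lossless.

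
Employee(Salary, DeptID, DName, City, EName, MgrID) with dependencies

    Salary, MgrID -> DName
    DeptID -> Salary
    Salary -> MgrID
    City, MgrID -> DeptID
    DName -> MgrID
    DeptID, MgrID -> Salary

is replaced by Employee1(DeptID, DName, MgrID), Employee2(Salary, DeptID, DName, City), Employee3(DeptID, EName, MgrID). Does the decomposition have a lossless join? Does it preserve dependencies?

lossy and not dependency-preserving

Lossless test (chase): Rows 1 and 2 agree on DeptID; apply DeptID→Salary and equate their Salary entries. Rows 1 and 3 agree on DeptID; apply DeptID→Salary and equate their Salary entries. Rows 1 and 2 agree on Salary; apply Salary→MgrID and equate their MgrID entries. Rows 1 and 3 agree on Salary, MgrID; apply Salary, MgrID→DName and equate their DName entries. No row becomes fully distinguished — the join is lossy.
Dependency preservation: the restricted closure of {City, MgrID} across the fragments never reaches {DeptID}, so City, MgrID → DeptID cannot be enforced without a join — not preserved.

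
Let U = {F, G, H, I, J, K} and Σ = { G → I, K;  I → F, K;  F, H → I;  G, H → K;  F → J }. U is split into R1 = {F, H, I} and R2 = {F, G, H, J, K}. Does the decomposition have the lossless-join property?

Common attributes: R1 ∩ R2 = {F, H}.
Closure of {F, H}: F, H → I applies, adding I; F → J applies, adding J; I → F, K applies, adding K. So (F, H)⁺ = {F, H, I, J, K}.
This closure contains every attribute of R1, so R1 ∩ R2 → R1. The join is lossless.

Yes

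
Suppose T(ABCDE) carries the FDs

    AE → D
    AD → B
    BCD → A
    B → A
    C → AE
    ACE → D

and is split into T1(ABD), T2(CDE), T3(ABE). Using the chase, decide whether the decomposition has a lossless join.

Chase test. Columns are ABCDE; row i has aⱼ where attribute j ∈ Ti, else bᵢⱼ.
Initial tableau (one row per fragment):
  row 1: a1 a2 b13 a4 b15
  row 2: b21 b22 a3 a4 a5
  row 3: a1 a2 b33 b34 a5
No row becomes fully distinguished — the join is lossy.

No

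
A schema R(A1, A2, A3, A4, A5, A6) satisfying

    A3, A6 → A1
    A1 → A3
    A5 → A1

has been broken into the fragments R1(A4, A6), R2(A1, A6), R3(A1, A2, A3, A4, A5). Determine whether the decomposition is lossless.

Chase test. Columns are A1, A2, A3, A4, A5, A6; row i has aⱼ where attribute j ∈ Ri, else bᵢⱼ.
Initial tableau (one row per fragment):
  row 1: b11 b12 b13 a4 b15 a6
  row 2: a1 b22 b23 b24 b25 a6
  row 3: a1 a2 a3 a4 a5 b36
Rows 2 and 3 agree on A1; apply A1→A3 and equate their A3 entries.
No row becomes fully distinguished — the join is lossy.

No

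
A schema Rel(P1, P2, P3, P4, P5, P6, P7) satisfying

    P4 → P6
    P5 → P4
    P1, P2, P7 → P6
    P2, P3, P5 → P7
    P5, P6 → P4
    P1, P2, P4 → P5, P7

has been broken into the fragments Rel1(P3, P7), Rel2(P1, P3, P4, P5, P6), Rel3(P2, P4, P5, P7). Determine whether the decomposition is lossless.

No

Chase test. Columns are P1, P2, P3, P4, P5, P6, P7; row i has aⱼ where attribute j ∈ Reli, else bᵢⱼ.
Initial tableau (one row per fragment):
  row 1: b11 b12 a3 b14 b15 b16 a7
  row 2: a1 b22 a3 a4 a5 a6 b27
  row 3: b31 a2 b33 a4 a5 b36 a7
Rows 2 and 3 agree on P4; apply P4→P6 and equate their P6 entries.
No row becomes fully distinguished — the join is lossy.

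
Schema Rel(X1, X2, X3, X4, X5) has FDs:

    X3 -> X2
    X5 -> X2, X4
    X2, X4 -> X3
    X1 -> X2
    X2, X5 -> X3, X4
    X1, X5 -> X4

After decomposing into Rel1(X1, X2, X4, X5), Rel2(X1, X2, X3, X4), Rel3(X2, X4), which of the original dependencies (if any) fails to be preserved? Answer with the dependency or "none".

X3 → X2 lies within Rel2.
X5 → X2, X4 lies within Rel1.
X2, X4 → X3 lies within Rel2.
X1 → X2 lies within Rel1.
X2, X5 → X3, X4: restricted closure across fragments reaches X3, X4.
X1, X5 → X4 lies within Rel1.
Every dependency is enforceable on the fragments, so the decomposition is dependency-preserving.

none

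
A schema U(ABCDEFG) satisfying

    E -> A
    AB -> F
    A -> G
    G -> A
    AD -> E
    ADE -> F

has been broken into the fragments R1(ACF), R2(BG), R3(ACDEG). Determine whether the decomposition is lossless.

No

Chase test. Columns are ABCDEFG; row i has aⱼ where attribute j ∈ Ri, else bᵢⱼ.
Initial tableau (one row per fragment):
  row 1: a1 b12 a3 b14 b15 a6 b17
  row 2: b21 a2 b23 b24 b25 b26 a7
  row 3: a1 b32 a3 a4 a5 b36 a7
Rows 1 and 3 agree on A; apply A→G and equate their G entries.
Rows 1 and 2 agree on G; apply G→A and equate their A entries.
No row becomes fully distinguished — the join is lossy.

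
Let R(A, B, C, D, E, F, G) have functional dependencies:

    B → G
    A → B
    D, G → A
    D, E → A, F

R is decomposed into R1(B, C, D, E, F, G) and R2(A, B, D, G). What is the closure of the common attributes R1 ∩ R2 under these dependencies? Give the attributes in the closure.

A, B, D, G

R1 ∩ R2 = {B, D, G}.
D, G → A applies, adding A
Closure: {A, B, D, G}.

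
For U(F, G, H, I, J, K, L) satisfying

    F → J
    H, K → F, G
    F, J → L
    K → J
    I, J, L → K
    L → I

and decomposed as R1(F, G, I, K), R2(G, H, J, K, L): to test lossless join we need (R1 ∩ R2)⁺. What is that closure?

G, J, K

R1 ∩ R2 = {G, K}.
K → J applies, adding J
Closure: {G, J, K}.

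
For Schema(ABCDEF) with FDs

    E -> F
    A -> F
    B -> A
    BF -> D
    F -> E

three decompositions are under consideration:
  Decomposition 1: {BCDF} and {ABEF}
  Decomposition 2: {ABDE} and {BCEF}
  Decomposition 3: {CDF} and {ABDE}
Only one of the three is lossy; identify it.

Decomposition 1: common = {BF}, closure = {ABDEF} → lossless.
Decomposition 2: common = {BE}, closure = {ABDEF} → lossless.
Decomposition 3: common = {D}, closure = {D} → lossy.

Decomposition 3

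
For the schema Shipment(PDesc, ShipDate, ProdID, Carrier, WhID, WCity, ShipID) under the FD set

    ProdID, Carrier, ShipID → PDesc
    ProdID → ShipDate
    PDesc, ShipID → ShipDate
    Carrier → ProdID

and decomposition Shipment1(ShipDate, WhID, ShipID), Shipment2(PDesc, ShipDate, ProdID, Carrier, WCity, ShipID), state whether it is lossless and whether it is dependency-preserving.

lossy but dependency-preserving

Lossless test: (ShipDate, ShipID)⁺ = {ShipDate, ShipID}, which is a superkey of neither fragment — lossy.
Dependency preservation: every FD's attributes lie within a single fragment, so each can be enforced locally — preserved.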